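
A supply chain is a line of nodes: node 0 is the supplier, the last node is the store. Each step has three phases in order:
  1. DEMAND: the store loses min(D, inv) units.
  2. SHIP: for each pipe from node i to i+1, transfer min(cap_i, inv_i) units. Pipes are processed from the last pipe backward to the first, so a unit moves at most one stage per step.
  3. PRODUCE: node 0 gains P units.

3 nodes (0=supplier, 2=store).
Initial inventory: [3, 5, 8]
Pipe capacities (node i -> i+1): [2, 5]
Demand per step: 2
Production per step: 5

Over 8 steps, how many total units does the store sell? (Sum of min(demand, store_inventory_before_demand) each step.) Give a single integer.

Answer: 16

Derivation:
Step 1: sold=2 (running total=2) -> [6 2 11]
Step 2: sold=2 (running total=4) -> [9 2 11]
Step 3: sold=2 (running total=6) -> [12 2 11]
Step 4: sold=2 (running total=8) -> [15 2 11]
Step 5: sold=2 (running total=10) -> [18 2 11]
Step 6: sold=2 (running total=12) -> [21 2 11]
Step 7: sold=2 (running total=14) -> [24 2 11]
Step 8: sold=2 (running total=16) -> [27 2 11]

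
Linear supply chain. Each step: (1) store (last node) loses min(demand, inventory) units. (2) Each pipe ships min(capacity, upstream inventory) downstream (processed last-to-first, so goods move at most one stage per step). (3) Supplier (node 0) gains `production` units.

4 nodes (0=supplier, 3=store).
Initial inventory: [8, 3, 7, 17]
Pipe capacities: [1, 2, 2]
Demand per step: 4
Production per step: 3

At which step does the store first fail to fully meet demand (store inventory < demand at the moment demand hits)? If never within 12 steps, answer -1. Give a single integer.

Step 1: demand=4,sold=4 ship[2->3]=2 ship[1->2]=2 ship[0->1]=1 prod=3 -> [10 2 7 15]
Step 2: demand=4,sold=4 ship[2->3]=2 ship[1->2]=2 ship[0->1]=1 prod=3 -> [12 1 7 13]
Step 3: demand=4,sold=4 ship[2->3]=2 ship[1->2]=1 ship[0->1]=1 prod=3 -> [14 1 6 11]
Step 4: demand=4,sold=4 ship[2->3]=2 ship[1->2]=1 ship[0->1]=1 prod=3 -> [16 1 5 9]
Step 5: demand=4,sold=4 ship[2->3]=2 ship[1->2]=1 ship[0->1]=1 prod=3 -> [18 1 4 7]
Step 6: demand=4,sold=4 ship[2->3]=2 ship[1->2]=1 ship[0->1]=1 prod=3 -> [20 1 3 5]
Step 7: demand=4,sold=4 ship[2->3]=2 ship[1->2]=1 ship[0->1]=1 prod=3 -> [22 1 2 3]
Step 8: demand=4,sold=3 ship[2->3]=2 ship[1->2]=1 ship[0->1]=1 prod=3 -> [24 1 1 2]
Step 9: demand=4,sold=2 ship[2->3]=1 ship[1->2]=1 ship[0->1]=1 prod=3 -> [26 1 1 1]
Step 10: demand=4,sold=1 ship[2->3]=1 ship[1->2]=1 ship[0->1]=1 prod=3 -> [28 1 1 1]
Step 11: demand=4,sold=1 ship[2->3]=1 ship[1->2]=1 ship[0->1]=1 prod=3 -> [30 1 1 1]
Step 12: demand=4,sold=1 ship[2->3]=1 ship[1->2]=1 ship[0->1]=1 prod=3 -> [32 1 1 1]
First stockout at step 8

8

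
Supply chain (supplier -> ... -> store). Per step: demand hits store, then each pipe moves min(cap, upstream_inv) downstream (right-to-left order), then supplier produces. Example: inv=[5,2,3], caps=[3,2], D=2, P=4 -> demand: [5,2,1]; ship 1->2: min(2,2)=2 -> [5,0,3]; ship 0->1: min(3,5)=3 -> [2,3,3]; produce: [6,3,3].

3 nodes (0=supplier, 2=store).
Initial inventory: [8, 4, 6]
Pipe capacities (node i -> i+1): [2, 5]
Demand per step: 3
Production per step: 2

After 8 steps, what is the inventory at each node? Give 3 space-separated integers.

Step 1: demand=3,sold=3 ship[1->2]=4 ship[0->1]=2 prod=2 -> inv=[8 2 7]
Step 2: demand=3,sold=3 ship[1->2]=2 ship[0->1]=2 prod=2 -> inv=[8 2 6]
Step 3: demand=3,sold=3 ship[1->2]=2 ship[0->1]=2 prod=2 -> inv=[8 2 5]
Step 4: demand=3,sold=3 ship[1->2]=2 ship[0->1]=2 prod=2 -> inv=[8 2 4]
Step 5: demand=3,sold=3 ship[1->2]=2 ship[0->1]=2 prod=2 -> inv=[8 2 3]
Step 6: demand=3,sold=3 ship[1->2]=2 ship[0->1]=2 prod=2 -> inv=[8 2 2]
Step 7: demand=3,sold=2 ship[1->2]=2 ship[0->1]=2 prod=2 -> inv=[8 2 2]
Step 8: demand=3,sold=2 ship[1->2]=2 ship[0->1]=2 prod=2 -> inv=[8 2 2]

8 2 2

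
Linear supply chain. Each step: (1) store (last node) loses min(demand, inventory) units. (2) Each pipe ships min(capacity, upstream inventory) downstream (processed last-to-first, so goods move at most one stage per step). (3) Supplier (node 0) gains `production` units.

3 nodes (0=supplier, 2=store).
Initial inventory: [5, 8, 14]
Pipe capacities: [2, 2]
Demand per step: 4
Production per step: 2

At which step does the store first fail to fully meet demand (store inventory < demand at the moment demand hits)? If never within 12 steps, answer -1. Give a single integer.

Step 1: demand=4,sold=4 ship[1->2]=2 ship[0->1]=2 prod=2 -> [5 8 12]
Step 2: demand=4,sold=4 ship[1->2]=2 ship[0->1]=2 prod=2 -> [5 8 10]
Step 3: demand=4,sold=4 ship[1->2]=2 ship[0->1]=2 prod=2 -> [5 8 8]
Step 4: demand=4,sold=4 ship[1->2]=2 ship[0->1]=2 prod=2 -> [5 8 6]
Step 5: demand=4,sold=4 ship[1->2]=2 ship[0->1]=2 prod=2 -> [5 8 4]
Step 6: demand=4,sold=4 ship[1->2]=2 ship[0->1]=2 prod=2 -> [5 8 2]
Step 7: demand=4,sold=2 ship[1->2]=2 ship[0->1]=2 prod=2 -> [5 8 2]
Step 8: demand=4,sold=2 ship[1->2]=2 ship[0->1]=2 prod=2 -> [5 8 2]
Step 9: demand=4,sold=2 ship[1->2]=2 ship[0->1]=2 prod=2 -> [5 8 2]
Step 10: demand=4,sold=2 ship[1->2]=2 ship[0->1]=2 prod=2 -> [5 8 2]
Step 11: demand=4,sold=2 ship[1->2]=2 ship[0->1]=2 prod=2 -> [5 8 2]
Step 12: demand=4,sold=2 ship[1->2]=2 ship[0->1]=2 prod=2 -> [5 8 2]
First stockout at step 7

7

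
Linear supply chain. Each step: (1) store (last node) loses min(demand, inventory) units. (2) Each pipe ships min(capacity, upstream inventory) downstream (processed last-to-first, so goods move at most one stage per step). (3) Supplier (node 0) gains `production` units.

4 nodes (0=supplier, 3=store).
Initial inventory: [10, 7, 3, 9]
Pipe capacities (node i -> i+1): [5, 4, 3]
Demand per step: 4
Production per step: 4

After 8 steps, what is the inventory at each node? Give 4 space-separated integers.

Step 1: demand=4,sold=4 ship[2->3]=3 ship[1->2]=4 ship[0->1]=5 prod=4 -> inv=[9 8 4 8]
Step 2: demand=4,sold=4 ship[2->3]=3 ship[1->2]=4 ship[0->1]=5 prod=4 -> inv=[8 9 5 7]
Step 3: demand=4,sold=4 ship[2->3]=3 ship[1->2]=4 ship[0->1]=5 prod=4 -> inv=[7 10 6 6]
Step 4: demand=4,sold=4 ship[2->3]=3 ship[1->2]=4 ship[0->1]=5 prod=4 -> inv=[6 11 7 5]
Step 5: demand=4,sold=4 ship[2->3]=3 ship[1->2]=4 ship[0->1]=5 prod=4 -> inv=[5 12 8 4]
Step 6: demand=4,sold=4 ship[2->3]=3 ship[1->2]=4 ship[0->1]=5 prod=4 -> inv=[4 13 9 3]
Step 7: demand=4,sold=3 ship[2->3]=3 ship[1->2]=4 ship[0->1]=4 prod=4 -> inv=[4 13 10 3]
Step 8: demand=4,sold=3 ship[2->3]=3 ship[1->2]=4 ship[0->1]=4 prod=4 -> inv=[4 13 11 3]

4 13 11 3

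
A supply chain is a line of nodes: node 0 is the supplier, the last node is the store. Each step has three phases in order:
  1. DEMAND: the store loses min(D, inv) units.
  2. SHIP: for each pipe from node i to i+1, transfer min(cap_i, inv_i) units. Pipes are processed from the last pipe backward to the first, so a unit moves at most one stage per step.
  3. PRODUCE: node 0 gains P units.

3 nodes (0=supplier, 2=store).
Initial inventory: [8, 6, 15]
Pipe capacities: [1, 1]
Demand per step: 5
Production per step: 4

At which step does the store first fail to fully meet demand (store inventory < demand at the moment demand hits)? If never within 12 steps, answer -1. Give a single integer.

Step 1: demand=5,sold=5 ship[1->2]=1 ship[0->1]=1 prod=4 -> [11 6 11]
Step 2: demand=5,sold=5 ship[1->2]=1 ship[0->1]=1 prod=4 -> [14 6 7]
Step 3: demand=5,sold=5 ship[1->2]=1 ship[0->1]=1 prod=4 -> [17 6 3]
Step 4: demand=5,sold=3 ship[1->2]=1 ship[0->1]=1 prod=4 -> [20 6 1]
Step 5: demand=5,sold=1 ship[1->2]=1 ship[0->1]=1 prod=4 -> [23 6 1]
Step 6: demand=5,sold=1 ship[1->2]=1 ship[0->1]=1 prod=4 -> [26 6 1]
Step 7: demand=5,sold=1 ship[1->2]=1 ship[0->1]=1 prod=4 -> [29 6 1]
Step 8: demand=5,sold=1 ship[1->2]=1 ship[0->1]=1 prod=4 -> [32 6 1]
Step 9: demand=5,sold=1 ship[1->2]=1 ship[0->1]=1 prod=4 -> [35 6 1]
Step 10: demand=5,sold=1 ship[1->2]=1 ship[0->1]=1 prod=4 -> [38 6 1]
Step 11: demand=5,sold=1 ship[1->2]=1 ship[0->1]=1 prod=4 -> [41 6 1]
Step 12: demand=5,sold=1 ship[1->2]=1 ship[0->1]=1 prod=4 -> [44 6 1]
First stockout at step 4

4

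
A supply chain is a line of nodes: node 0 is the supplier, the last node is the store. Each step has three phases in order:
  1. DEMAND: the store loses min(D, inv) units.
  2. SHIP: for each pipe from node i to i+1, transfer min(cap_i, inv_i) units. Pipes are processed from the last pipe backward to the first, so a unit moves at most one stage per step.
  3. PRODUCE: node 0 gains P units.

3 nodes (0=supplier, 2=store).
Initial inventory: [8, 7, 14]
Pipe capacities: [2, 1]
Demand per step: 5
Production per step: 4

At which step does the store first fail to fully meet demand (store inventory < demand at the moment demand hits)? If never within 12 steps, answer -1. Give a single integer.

Step 1: demand=5,sold=5 ship[1->2]=1 ship[0->1]=2 prod=4 -> [10 8 10]
Step 2: demand=5,sold=5 ship[1->2]=1 ship[0->1]=2 prod=4 -> [12 9 6]
Step 3: demand=5,sold=5 ship[1->2]=1 ship[0->1]=2 prod=4 -> [14 10 2]
Step 4: demand=5,sold=2 ship[1->2]=1 ship[0->1]=2 prod=4 -> [16 11 1]
Step 5: demand=5,sold=1 ship[1->2]=1 ship[0->1]=2 prod=4 -> [18 12 1]
Step 6: demand=5,sold=1 ship[1->2]=1 ship[0->1]=2 prod=4 -> [20 13 1]
Step 7: demand=5,sold=1 ship[1->2]=1 ship[0->1]=2 prod=4 -> [22 14 1]
Step 8: demand=5,sold=1 ship[1->2]=1 ship[0->1]=2 prod=4 -> [24 15 1]
Step 9: demand=5,sold=1 ship[1->2]=1 ship[0->1]=2 prod=4 -> [26 16 1]
Step 10: demand=5,sold=1 ship[1->2]=1 ship[0->1]=2 prod=4 -> [28 17 1]
Step 11: demand=5,sold=1 ship[1->2]=1 ship[0->1]=2 prod=4 -> [30 18 1]
Step 12: demand=5,sold=1 ship[1->2]=1 ship[0->1]=2 prod=4 -> [32 19 1]
First stockout at step 4

4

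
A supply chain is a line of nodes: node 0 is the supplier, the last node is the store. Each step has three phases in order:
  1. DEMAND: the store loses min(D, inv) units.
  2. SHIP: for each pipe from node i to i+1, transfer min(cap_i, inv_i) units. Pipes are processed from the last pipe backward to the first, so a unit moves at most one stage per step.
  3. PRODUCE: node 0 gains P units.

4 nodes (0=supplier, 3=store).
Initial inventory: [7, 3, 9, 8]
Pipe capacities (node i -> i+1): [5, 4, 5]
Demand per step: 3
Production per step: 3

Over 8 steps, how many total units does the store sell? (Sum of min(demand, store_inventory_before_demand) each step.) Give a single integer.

Step 1: sold=3 (running total=3) -> [5 5 7 10]
Step 2: sold=3 (running total=6) -> [3 6 6 12]
Step 3: sold=3 (running total=9) -> [3 5 5 14]
Step 4: sold=3 (running total=12) -> [3 4 4 16]
Step 5: sold=3 (running total=15) -> [3 3 4 17]
Step 6: sold=3 (running total=18) -> [3 3 3 18]
Step 7: sold=3 (running total=21) -> [3 3 3 18]
Step 8: sold=3 (running total=24) -> [3 3 3 18]

Answer: 24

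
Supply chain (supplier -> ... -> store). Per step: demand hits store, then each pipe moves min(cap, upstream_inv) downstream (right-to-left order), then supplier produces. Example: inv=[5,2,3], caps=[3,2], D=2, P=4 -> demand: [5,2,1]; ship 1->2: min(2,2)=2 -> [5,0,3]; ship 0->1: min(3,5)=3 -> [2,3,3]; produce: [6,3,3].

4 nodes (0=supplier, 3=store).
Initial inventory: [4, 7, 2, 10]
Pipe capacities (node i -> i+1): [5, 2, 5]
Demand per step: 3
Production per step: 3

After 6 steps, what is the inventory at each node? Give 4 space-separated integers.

Step 1: demand=3,sold=3 ship[2->3]=2 ship[1->2]=2 ship[0->1]=4 prod=3 -> inv=[3 9 2 9]
Step 2: demand=3,sold=3 ship[2->3]=2 ship[1->2]=2 ship[0->1]=3 prod=3 -> inv=[3 10 2 8]
Step 3: demand=3,sold=3 ship[2->3]=2 ship[1->2]=2 ship[0->1]=3 prod=3 -> inv=[3 11 2 7]
Step 4: demand=3,sold=3 ship[2->3]=2 ship[1->2]=2 ship[0->1]=3 prod=3 -> inv=[3 12 2 6]
Step 5: demand=3,sold=3 ship[2->3]=2 ship[1->2]=2 ship[0->1]=3 prod=3 -> inv=[3 13 2 5]
Step 6: demand=3,sold=3 ship[2->3]=2 ship[1->2]=2 ship[0->1]=3 prod=3 -> inv=[3 14 2 4]

3 14 2 4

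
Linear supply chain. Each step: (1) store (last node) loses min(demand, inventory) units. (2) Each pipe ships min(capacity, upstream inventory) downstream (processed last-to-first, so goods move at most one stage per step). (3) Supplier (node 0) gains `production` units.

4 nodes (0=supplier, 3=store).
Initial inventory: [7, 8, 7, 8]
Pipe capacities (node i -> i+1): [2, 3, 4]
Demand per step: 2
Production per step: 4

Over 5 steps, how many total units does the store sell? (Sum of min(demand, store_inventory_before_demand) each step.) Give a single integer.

Answer: 10

Derivation:
Step 1: sold=2 (running total=2) -> [9 7 6 10]
Step 2: sold=2 (running total=4) -> [11 6 5 12]
Step 3: sold=2 (running total=6) -> [13 5 4 14]
Step 4: sold=2 (running total=8) -> [15 4 3 16]
Step 5: sold=2 (running total=10) -> [17 3 3 17]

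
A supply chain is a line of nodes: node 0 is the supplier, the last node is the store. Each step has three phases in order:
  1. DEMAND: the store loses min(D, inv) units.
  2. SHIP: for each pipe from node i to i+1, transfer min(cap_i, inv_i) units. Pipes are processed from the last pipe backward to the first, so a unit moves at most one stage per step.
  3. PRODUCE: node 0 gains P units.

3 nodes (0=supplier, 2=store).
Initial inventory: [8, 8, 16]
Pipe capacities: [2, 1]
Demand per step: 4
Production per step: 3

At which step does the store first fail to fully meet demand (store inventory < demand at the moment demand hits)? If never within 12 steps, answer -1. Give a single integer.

Step 1: demand=4,sold=4 ship[1->2]=1 ship[0->1]=2 prod=3 -> [9 9 13]
Step 2: demand=4,sold=4 ship[1->2]=1 ship[0->1]=2 prod=3 -> [10 10 10]
Step 3: demand=4,sold=4 ship[1->2]=1 ship[0->1]=2 prod=3 -> [11 11 7]
Step 4: demand=4,sold=4 ship[1->2]=1 ship[0->1]=2 prod=3 -> [12 12 4]
Step 5: demand=4,sold=4 ship[1->2]=1 ship[0->1]=2 prod=3 -> [13 13 1]
Step 6: demand=4,sold=1 ship[1->2]=1 ship[0->1]=2 prod=3 -> [14 14 1]
Step 7: demand=4,sold=1 ship[1->2]=1 ship[0->1]=2 prod=3 -> [15 15 1]
Step 8: demand=4,sold=1 ship[1->2]=1 ship[0->1]=2 prod=3 -> [16 16 1]
Step 9: demand=4,sold=1 ship[1->2]=1 ship[0->1]=2 prod=3 -> [17 17 1]
Step 10: demand=4,sold=1 ship[1->2]=1 ship[0->1]=2 prod=3 -> [18 18 1]
Step 11: demand=4,sold=1 ship[1->2]=1 ship[0->1]=2 prod=3 -> [19 19 1]
Step 12: demand=4,sold=1 ship[1->2]=1 ship[0->1]=2 prod=3 -> [20 20 1]
First stockout at step 6

6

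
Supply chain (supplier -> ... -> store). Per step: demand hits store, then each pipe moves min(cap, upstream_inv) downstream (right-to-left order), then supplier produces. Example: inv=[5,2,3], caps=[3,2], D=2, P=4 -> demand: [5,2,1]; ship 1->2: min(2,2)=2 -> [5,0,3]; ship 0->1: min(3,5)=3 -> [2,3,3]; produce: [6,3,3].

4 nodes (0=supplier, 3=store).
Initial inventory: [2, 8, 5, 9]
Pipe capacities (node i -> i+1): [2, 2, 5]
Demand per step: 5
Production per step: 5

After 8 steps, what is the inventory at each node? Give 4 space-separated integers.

Step 1: demand=5,sold=5 ship[2->3]=5 ship[1->2]=2 ship[0->1]=2 prod=5 -> inv=[5 8 2 9]
Step 2: demand=5,sold=5 ship[2->3]=2 ship[1->2]=2 ship[0->1]=2 prod=5 -> inv=[8 8 2 6]
Step 3: demand=5,sold=5 ship[2->3]=2 ship[1->2]=2 ship[0->1]=2 prod=5 -> inv=[11 8 2 3]
Step 4: demand=5,sold=3 ship[2->3]=2 ship[1->2]=2 ship[0->1]=2 prod=5 -> inv=[14 8 2 2]
Step 5: demand=5,sold=2 ship[2->3]=2 ship[1->2]=2 ship[0->1]=2 prod=5 -> inv=[17 8 2 2]
Step 6: demand=5,sold=2 ship[2->3]=2 ship[1->2]=2 ship[0->1]=2 prod=5 -> inv=[20 8 2 2]
Step 7: demand=5,sold=2 ship[2->3]=2 ship[1->2]=2 ship[0->1]=2 prod=5 -> inv=[23 8 2 2]
Step 8: demand=5,sold=2 ship[2->3]=2 ship[1->2]=2 ship[0->1]=2 prod=5 -> inv=[26 8 2 2]

26 8 2 2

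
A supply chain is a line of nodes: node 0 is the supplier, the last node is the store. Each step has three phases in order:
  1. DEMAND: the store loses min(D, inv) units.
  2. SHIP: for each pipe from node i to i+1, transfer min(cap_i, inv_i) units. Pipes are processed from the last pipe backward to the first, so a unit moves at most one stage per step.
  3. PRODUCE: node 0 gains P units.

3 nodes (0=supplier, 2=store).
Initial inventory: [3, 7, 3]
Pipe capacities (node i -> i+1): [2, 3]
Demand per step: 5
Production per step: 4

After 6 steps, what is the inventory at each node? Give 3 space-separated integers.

Step 1: demand=5,sold=3 ship[1->2]=3 ship[0->1]=2 prod=4 -> inv=[5 6 3]
Step 2: demand=5,sold=3 ship[1->2]=3 ship[0->1]=2 prod=4 -> inv=[7 5 3]
Step 3: demand=5,sold=3 ship[1->2]=3 ship[0->1]=2 prod=4 -> inv=[9 4 3]
Step 4: demand=5,sold=3 ship[1->2]=3 ship[0->1]=2 prod=4 -> inv=[11 3 3]
Step 5: demand=5,sold=3 ship[1->2]=3 ship[0->1]=2 prod=4 -> inv=[13 2 3]
Step 6: demand=5,sold=3 ship[1->2]=2 ship[0->1]=2 prod=4 -> inv=[15 2 2]

15 2 2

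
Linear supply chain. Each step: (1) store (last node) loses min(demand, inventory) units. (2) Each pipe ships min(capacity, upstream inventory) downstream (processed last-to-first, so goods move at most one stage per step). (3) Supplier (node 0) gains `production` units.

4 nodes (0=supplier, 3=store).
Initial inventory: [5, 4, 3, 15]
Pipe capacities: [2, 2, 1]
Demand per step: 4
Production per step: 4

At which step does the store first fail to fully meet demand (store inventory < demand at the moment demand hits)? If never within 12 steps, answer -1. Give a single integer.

Step 1: demand=4,sold=4 ship[2->3]=1 ship[1->2]=2 ship[0->1]=2 prod=4 -> [7 4 4 12]
Step 2: demand=4,sold=4 ship[2->3]=1 ship[1->2]=2 ship[0->1]=2 prod=4 -> [9 4 5 9]
Step 3: demand=4,sold=4 ship[2->3]=1 ship[1->2]=2 ship[0->1]=2 prod=4 -> [11 4 6 6]
Step 4: demand=4,sold=4 ship[2->3]=1 ship[1->2]=2 ship[0->1]=2 prod=4 -> [13 4 7 3]
Step 5: demand=4,sold=3 ship[2->3]=1 ship[1->2]=2 ship[0->1]=2 prod=4 -> [15 4 8 1]
Step 6: demand=4,sold=1 ship[2->3]=1 ship[1->2]=2 ship[0->1]=2 prod=4 -> [17 4 9 1]
Step 7: demand=4,sold=1 ship[2->3]=1 ship[1->2]=2 ship[0->1]=2 prod=4 -> [19 4 10 1]
Step 8: demand=4,sold=1 ship[2->3]=1 ship[1->2]=2 ship[0->1]=2 prod=4 -> [21 4 11 1]
Step 9: demand=4,sold=1 ship[2->3]=1 ship[1->2]=2 ship[0->1]=2 prod=4 -> [23 4 12 1]
Step 10: demand=4,sold=1 ship[2->3]=1 ship[1->2]=2 ship[0->1]=2 prod=4 -> [25 4 13 1]
Step 11: demand=4,sold=1 ship[2->3]=1 ship[1->2]=2 ship[0->1]=2 prod=4 -> [27 4 14 1]
Step 12: demand=4,sold=1 ship[2->3]=1 ship[1->2]=2 ship[0->1]=2 prod=4 -> [29 4 15 1]
First stockout at step 5

5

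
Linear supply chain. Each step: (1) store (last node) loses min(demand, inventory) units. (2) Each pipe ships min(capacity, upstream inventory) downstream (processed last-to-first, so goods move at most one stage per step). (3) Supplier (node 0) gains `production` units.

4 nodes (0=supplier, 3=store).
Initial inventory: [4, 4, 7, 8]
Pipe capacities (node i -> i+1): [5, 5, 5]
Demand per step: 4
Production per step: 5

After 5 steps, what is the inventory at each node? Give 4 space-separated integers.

Step 1: demand=4,sold=4 ship[2->3]=5 ship[1->2]=4 ship[0->1]=4 prod=5 -> inv=[5 4 6 9]
Step 2: demand=4,sold=4 ship[2->3]=5 ship[1->2]=4 ship[0->1]=5 prod=5 -> inv=[5 5 5 10]
Step 3: demand=4,sold=4 ship[2->3]=5 ship[1->2]=5 ship[0->1]=5 prod=5 -> inv=[5 5 5 11]
Step 4: demand=4,sold=4 ship[2->3]=5 ship[1->2]=5 ship[0->1]=5 prod=5 -> inv=[5 5 5 12]
Step 5: demand=4,sold=4 ship[2->3]=5 ship[1->2]=5 ship[0->1]=5 prod=5 -> inv=[5 5 5 13]

5 5 5 13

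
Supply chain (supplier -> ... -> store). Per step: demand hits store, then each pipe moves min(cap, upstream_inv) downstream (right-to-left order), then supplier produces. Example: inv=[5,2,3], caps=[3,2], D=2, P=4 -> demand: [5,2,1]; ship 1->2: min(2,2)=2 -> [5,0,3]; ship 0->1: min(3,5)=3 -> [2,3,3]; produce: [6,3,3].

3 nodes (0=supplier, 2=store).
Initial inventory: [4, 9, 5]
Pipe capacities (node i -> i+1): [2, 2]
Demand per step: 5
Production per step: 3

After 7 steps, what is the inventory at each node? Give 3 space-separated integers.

Step 1: demand=5,sold=5 ship[1->2]=2 ship[0->1]=2 prod=3 -> inv=[5 9 2]
Step 2: demand=5,sold=2 ship[1->2]=2 ship[0->1]=2 prod=3 -> inv=[6 9 2]
Step 3: demand=5,sold=2 ship[1->2]=2 ship[0->1]=2 prod=3 -> inv=[7 9 2]
Step 4: demand=5,sold=2 ship[1->2]=2 ship[0->1]=2 prod=3 -> inv=[8 9 2]
Step 5: demand=5,sold=2 ship[1->2]=2 ship[0->1]=2 prod=3 -> inv=[9 9 2]
Step 6: demand=5,sold=2 ship[1->2]=2 ship[0->1]=2 prod=3 -> inv=[10 9 2]
Step 7: demand=5,sold=2 ship[1->2]=2 ship[0->1]=2 prod=3 -> inv=[11 9 2]

11 9 2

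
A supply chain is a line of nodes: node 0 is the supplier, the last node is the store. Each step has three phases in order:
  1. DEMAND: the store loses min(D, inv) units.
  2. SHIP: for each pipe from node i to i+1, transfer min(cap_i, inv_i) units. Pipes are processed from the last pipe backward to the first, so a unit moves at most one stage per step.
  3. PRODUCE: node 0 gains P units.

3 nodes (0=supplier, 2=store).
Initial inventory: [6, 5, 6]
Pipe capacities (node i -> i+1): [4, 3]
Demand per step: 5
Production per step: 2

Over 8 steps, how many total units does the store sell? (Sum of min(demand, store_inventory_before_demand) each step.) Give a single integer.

Step 1: sold=5 (running total=5) -> [4 6 4]
Step 2: sold=4 (running total=9) -> [2 7 3]
Step 3: sold=3 (running total=12) -> [2 6 3]
Step 4: sold=3 (running total=15) -> [2 5 3]
Step 5: sold=3 (running total=18) -> [2 4 3]
Step 6: sold=3 (running total=21) -> [2 3 3]
Step 7: sold=3 (running total=24) -> [2 2 3]
Step 8: sold=3 (running total=27) -> [2 2 2]

Answer: 27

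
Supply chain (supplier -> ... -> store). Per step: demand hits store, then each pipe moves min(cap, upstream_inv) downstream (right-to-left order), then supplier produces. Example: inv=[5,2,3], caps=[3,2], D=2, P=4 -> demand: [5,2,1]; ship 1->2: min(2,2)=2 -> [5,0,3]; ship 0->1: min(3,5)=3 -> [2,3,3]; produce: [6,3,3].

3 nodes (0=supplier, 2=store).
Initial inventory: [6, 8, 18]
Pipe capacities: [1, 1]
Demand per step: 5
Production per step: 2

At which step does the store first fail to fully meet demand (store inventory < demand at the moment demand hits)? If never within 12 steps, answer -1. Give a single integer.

Step 1: demand=5,sold=5 ship[1->2]=1 ship[0->1]=1 prod=2 -> [7 8 14]
Step 2: demand=5,sold=5 ship[1->2]=1 ship[0->1]=1 prod=2 -> [8 8 10]
Step 3: demand=5,sold=5 ship[1->2]=1 ship[0->1]=1 prod=2 -> [9 8 6]
Step 4: demand=5,sold=5 ship[1->2]=1 ship[0->1]=1 prod=2 -> [10 8 2]
Step 5: demand=5,sold=2 ship[1->2]=1 ship[0->1]=1 prod=2 -> [11 8 1]
Step 6: demand=5,sold=1 ship[1->2]=1 ship[0->1]=1 prod=2 -> [12 8 1]
Step 7: demand=5,sold=1 ship[1->2]=1 ship[0->1]=1 prod=2 -> [13 8 1]
Step 8: demand=5,sold=1 ship[1->2]=1 ship[0->1]=1 prod=2 -> [14 8 1]
Step 9: demand=5,sold=1 ship[1->2]=1 ship[0->1]=1 prod=2 -> [15 8 1]
Step 10: demand=5,sold=1 ship[1->2]=1 ship[0->1]=1 prod=2 -> [16 8 1]
Step 11: demand=5,sold=1 ship[1->2]=1 ship[0->1]=1 prod=2 -> [17 8 1]
Step 12: demand=5,sold=1 ship[1->2]=1 ship[0->1]=1 prod=2 -> [18 8 1]
First stockout at step 5

5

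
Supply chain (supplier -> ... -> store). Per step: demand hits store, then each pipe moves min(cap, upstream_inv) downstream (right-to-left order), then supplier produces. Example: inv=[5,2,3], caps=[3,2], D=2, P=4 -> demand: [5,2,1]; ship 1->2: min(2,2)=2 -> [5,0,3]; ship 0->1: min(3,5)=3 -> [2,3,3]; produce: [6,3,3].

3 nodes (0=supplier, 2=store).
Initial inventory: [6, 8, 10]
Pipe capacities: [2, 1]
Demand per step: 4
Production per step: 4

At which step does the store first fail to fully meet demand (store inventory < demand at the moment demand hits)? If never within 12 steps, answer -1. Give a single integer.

Step 1: demand=4,sold=4 ship[1->2]=1 ship[0->1]=2 prod=4 -> [8 9 7]
Step 2: demand=4,sold=4 ship[1->2]=1 ship[0->1]=2 prod=4 -> [10 10 4]
Step 3: demand=4,sold=4 ship[1->2]=1 ship[0->1]=2 prod=4 -> [12 11 1]
Step 4: demand=4,sold=1 ship[1->2]=1 ship[0->1]=2 prod=4 -> [14 12 1]
Step 5: demand=4,sold=1 ship[1->2]=1 ship[0->1]=2 prod=4 -> [16 13 1]
Step 6: demand=4,sold=1 ship[1->2]=1 ship[0->1]=2 prod=4 -> [18 14 1]
Step 7: demand=4,sold=1 ship[1->2]=1 ship[0->1]=2 prod=4 -> [20 15 1]
Step 8: demand=4,sold=1 ship[1->2]=1 ship[0->1]=2 prod=4 -> [22 16 1]
Step 9: demand=4,sold=1 ship[1->2]=1 ship[0->1]=2 prod=4 -> [24 17 1]
Step 10: demand=4,sold=1 ship[1->2]=1 ship[0->1]=2 prod=4 -> [26 18 1]
Step 11: demand=4,sold=1 ship[1->2]=1 ship[0->1]=2 prod=4 -> [28 19 1]
Step 12: demand=4,sold=1 ship[1->2]=1 ship[0->1]=2 prod=4 -> [30 20 1]
First stockout at step 4

4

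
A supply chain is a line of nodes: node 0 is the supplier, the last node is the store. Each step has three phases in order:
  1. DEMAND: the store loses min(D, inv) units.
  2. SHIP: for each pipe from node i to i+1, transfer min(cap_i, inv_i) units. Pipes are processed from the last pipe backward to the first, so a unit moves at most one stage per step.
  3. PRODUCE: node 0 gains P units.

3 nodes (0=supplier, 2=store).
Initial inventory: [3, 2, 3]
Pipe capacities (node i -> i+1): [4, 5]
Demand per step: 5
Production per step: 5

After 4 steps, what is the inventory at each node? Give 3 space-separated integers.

Step 1: demand=5,sold=3 ship[1->2]=2 ship[0->1]=3 prod=5 -> inv=[5 3 2]
Step 2: demand=5,sold=2 ship[1->2]=3 ship[0->1]=4 prod=5 -> inv=[6 4 3]
Step 3: demand=5,sold=3 ship[1->2]=4 ship[0->1]=4 prod=5 -> inv=[7 4 4]
Step 4: demand=5,sold=4 ship[1->2]=4 ship[0->1]=4 prod=5 -> inv=[8 4 4]

8 4 4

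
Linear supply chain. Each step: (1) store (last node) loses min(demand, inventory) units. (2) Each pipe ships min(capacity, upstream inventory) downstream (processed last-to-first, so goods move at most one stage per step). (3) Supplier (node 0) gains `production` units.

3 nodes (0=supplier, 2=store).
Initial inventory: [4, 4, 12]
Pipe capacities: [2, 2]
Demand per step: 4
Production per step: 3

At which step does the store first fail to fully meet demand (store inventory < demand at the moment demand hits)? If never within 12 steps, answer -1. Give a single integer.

Step 1: demand=4,sold=4 ship[1->2]=2 ship[0->1]=2 prod=3 -> [5 4 10]
Step 2: demand=4,sold=4 ship[1->2]=2 ship[0->1]=2 prod=3 -> [6 4 8]
Step 3: demand=4,sold=4 ship[1->2]=2 ship[0->1]=2 prod=3 -> [7 4 6]
Step 4: demand=4,sold=4 ship[1->2]=2 ship[0->1]=2 prod=3 -> [8 4 4]
Step 5: demand=4,sold=4 ship[1->2]=2 ship[0->1]=2 prod=3 -> [9 4 2]
Step 6: demand=4,sold=2 ship[1->2]=2 ship[0->1]=2 prod=3 -> [10 4 2]
Step 7: demand=4,sold=2 ship[1->2]=2 ship[0->1]=2 prod=3 -> [11 4 2]
Step 8: demand=4,sold=2 ship[1->2]=2 ship[0->1]=2 prod=3 -> [12 4 2]
Step 9: demand=4,sold=2 ship[1->2]=2 ship[0->1]=2 prod=3 -> [13 4 2]
Step 10: demand=4,sold=2 ship[1->2]=2 ship[0->1]=2 prod=3 -> [14 4 2]
Step 11: demand=4,sold=2 ship[1->2]=2 ship[0->1]=2 prod=3 -> [15 4 2]
Step 12: demand=4,sold=2 ship[1->2]=2 ship[0->1]=2 prod=3 -> [16 4 2]
First stockout at step 6

6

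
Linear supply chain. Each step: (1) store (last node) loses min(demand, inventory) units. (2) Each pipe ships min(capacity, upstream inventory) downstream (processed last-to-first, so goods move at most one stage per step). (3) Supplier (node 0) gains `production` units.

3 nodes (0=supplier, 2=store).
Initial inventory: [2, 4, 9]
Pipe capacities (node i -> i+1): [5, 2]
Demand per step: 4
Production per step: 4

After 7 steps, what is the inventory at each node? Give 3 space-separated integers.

Step 1: demand=4,sold=4 ship[1->2]=2 ship[0->1]=2 prod=4 -> inv=[4 4 7]
Step 2: demand=4,sold=4 ship[1->2]=2 ship[0->1]=4 prod=4 -> inv=[4 6 5]
Step 3: demand=4,sold=4 ship[1->2]=2 ship[0->1]=4 prod=4 -> inv=[4 8 3]
Step 4: demand=4,sold=3 ship[1->2]=2 ship[0->1]=4 prod=4 -> inv=[4 10 2]
Step 5: demand=4,sold=2 ship[1->2]=2 ship[0->1]=4 prod=4 -> inv=[4 12 2]
Step 6: demand=4,sold=2 ship[1->2]=2 ship[0->1]=4 prod=4 -> inv=[4 14 2]
Step 7: demand=4,sold=2 ship[1->2]=2 ship[0->1]=4 prod=4 -> inv=[4 16 2]

4 16 2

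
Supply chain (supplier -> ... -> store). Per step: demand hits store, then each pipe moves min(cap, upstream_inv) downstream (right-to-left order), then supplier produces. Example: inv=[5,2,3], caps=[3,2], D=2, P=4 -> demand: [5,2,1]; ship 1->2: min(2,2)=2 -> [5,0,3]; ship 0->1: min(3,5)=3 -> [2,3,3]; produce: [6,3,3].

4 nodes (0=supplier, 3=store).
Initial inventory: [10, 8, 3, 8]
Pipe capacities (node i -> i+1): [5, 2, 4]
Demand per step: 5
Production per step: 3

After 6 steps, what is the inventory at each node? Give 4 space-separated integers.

Step 1: demand=5,sold=5 ship[2->3]=3 ship[1->2]=2 ship[0->1]=5 prod=3 -> inv=[8 11 2 6]
Step 2: demand=5,sold=5 ship[2->3]=2 ship[1->2]=2 ship[0->1]=5 prod=3 -> inv=[6 14 2 3]
Step 3: demand=5,sold=3 ship[2->3]=2 ship[1->2]=2 ship[0->1]=5 prod=3 -> inv=[4 17 2 2]
Step 4: demand=5,sold=2 ship[2->3]=2 ship[1->2]=2 ship[0->1]=4 prod=3 -> inv=[3 19 2 2]
Step 5: demand=5,sold=2 ship[2->3]=2 ship[1->2]=2 ship[0->1]=3 prod=3 -> inv=[3 20 2 2]
Step 6: demand=5,sold=2 ship[2->3]=2 ship[1->2]=2 ship[0->1]=3 prod=3 -> inv=[3 21 2 2]

3 21 2 2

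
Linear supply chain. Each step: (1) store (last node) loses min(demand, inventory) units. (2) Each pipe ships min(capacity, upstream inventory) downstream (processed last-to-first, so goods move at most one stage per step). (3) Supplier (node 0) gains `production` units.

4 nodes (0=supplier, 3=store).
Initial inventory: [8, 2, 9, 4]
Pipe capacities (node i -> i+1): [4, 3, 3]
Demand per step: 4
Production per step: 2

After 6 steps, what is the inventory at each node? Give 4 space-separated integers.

Step 1: demand=4,sold=4 ship[2->3]=3 ship[1->2]=2 ship[0->1]=4 prod=2 -> inv=[6 4 8 3]
Step 2: demand=4,sold=3 ship[2->3]=3 ship[1->2]=3 ship[0->1]=4 prod=2 -> inv=[4 5 8 3]
Step 3: demand=4,sold=3 ship[2->3]=3 ship[1->2]=3 ship[0->1]=4 prod=2 -> inv=[2 6 8 3]
Step 4: demand=4,sold=3 ship[2->3]=3 ship[1->2]=3 ship[0->1]=2 prod=2 -> inv=[2 5 8 3]
Step 5: demand=4,sold=3 ship[2->3]=3 ship[1->2]=3 ship[0->1]=2 prod=2 -> inv=[2 4 8 3]
Step 6: demand=4,sold=3 ship[2->3]=3 ship[1->2]=3 ship[0->1]=2 prod=2 -> inv=[2 3 8 3]

2 3 8 3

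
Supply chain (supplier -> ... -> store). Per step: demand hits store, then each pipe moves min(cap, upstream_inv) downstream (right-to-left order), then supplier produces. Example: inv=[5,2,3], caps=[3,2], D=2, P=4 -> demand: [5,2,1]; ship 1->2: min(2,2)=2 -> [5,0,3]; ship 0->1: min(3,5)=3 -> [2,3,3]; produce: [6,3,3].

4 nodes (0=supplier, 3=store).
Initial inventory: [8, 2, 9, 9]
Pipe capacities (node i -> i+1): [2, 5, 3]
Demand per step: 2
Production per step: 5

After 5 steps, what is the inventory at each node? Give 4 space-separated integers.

Step 1: demand=2,sold=2 ship[2->3]=3 ship[1->2]=2 ship[0->1]=2 prod=5 -> inv=[11 2 8 10]
Step 2: demand=2,sold=2 ship[2->3]=3 ship[1->2]=2 ship[0->1]=2 prod=5 -> inv=[14 2 7 11]
Step 3: demand=2,sold=2 ship[2->3]=3 ship[1->2]=2 ship[0->1]=2 prod=5 -> inv=[17 2 6 12]
Step 4: demand=2,sold=2 ship[2->3]=3 ship[1->2]=2 ship[0->1]=2 prod=5 -> inv=[20 2 5 13]
Step 5: demand=2,sold=2 ship[2->3]=3 ship[1->2]=2 ship[0->1]=2 prod=5 -> inv=[23 2 4 14]

23 2 4 14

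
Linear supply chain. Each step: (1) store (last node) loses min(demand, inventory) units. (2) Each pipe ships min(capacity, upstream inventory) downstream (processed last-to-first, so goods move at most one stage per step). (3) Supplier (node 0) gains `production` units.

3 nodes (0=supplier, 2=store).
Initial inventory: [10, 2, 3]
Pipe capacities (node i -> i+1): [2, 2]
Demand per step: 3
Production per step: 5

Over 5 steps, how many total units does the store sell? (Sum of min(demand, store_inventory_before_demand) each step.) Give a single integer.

Answer: 11

Derivation:
Step 1: sold=3 (running total=3) -> [13 2 2]
Step 2: sold=2 (running total=5) -> [16 2 2]
Step 3: sold=2 (running total=7) -> [19 2 2]
Step 4: sold=2 (running total=9) -> [22 2 2]
Step 5: sold=2 (running total=11) -> [25 2 2]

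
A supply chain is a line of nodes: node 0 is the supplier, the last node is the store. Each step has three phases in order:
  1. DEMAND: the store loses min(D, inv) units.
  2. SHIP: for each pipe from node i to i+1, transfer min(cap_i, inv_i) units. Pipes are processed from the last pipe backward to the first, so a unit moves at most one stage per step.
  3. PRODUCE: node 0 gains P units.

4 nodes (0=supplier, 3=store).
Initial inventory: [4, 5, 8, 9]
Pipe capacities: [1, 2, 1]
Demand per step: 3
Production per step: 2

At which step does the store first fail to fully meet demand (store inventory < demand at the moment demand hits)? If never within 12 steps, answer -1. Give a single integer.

Step 1: demand=3,sold=3 ship[2->3]=1 ship[1->2]=2 ship[0->1]=1 prod=2 -> [5 4 9 7]
Step 2: demand=3,sold=3 ship[2->3]=1 ship[1->2]=2 ship[0->1]=1 prod=2 -> [6 3 10 5]
Step 3: demand=3,sold=3 ship[2->3]=1 ship[1->2]=2 ship[0->1]=1 prod=2 -> [7 2 11 3]
Step 4: demand=3,sold=3 ship[2->3]=1 ship[1->2]=2 ship[0->1]=1 prod=2 -> [8 1 12 1]
Step 5: demand=3,sold=1 ship[2->3]=1 ship[1->2]=1 ship[0->1]=1 prod=2 -> [9 1 12 1]
Step 6: demand=3,sold=1 ship[2->3]=1 ship[1->2]=1 ship[0->1]=1 prod=2 -> [10 1 12 1]
Step 7: demand=3,sold=1 ship[2->3]=1 ship[1->2]=1 ship[0->1]=1 prod=2 -> [11 1 12 1]
Step 8: demand=3,sold=1 ship[2->3]=1 ship[1->2]=1 ship[0->1]=1 prod=2 -> [12 1 12 1]
Step 9: demand=3,sold=1 ship[2->3]=1 ship[1->2]=1 ship[0->1]=1 prod=2 -> [13 1 12 1]
Step 10: demand=3,sold=1 ship[2->3]=1 ship[1->2]=1 ship[0->1]=1 prod=2 -> [14 1 12 1]
Step 11: demand=3,sold=1 ship[2->3]=1 ship[1->2]=1 ship[0->1]=1 prod=2 -> [15 1 12 1]
Step 12: demand=3,sold=1 ship[2->3]=1 ship[1->2]=1 ship[0->1]=1 prod=2 -> [16 1 12 1]
First stockout at step 5

5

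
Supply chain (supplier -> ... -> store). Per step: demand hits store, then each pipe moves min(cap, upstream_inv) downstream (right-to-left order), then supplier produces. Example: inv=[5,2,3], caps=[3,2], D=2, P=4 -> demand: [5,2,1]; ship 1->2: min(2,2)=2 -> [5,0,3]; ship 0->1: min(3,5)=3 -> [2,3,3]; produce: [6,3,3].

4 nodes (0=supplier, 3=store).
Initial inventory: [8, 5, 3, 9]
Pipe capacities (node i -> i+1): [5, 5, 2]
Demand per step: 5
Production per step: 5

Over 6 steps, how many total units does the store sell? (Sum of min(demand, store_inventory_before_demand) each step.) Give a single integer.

Answer: 19

Derivation:
Step 1: sold=5 (running total=5) -> [8 5 6 6]
Step 2: sold=5 (running total=10) -> [8 5 9 3]
Step 3: sold=3 (running total=13) -> [8 5 12 2]
Step 4: sold=2 (running total=15) -> [8 5 15 2]
Step 5: sold=2 (running total=17) -> [8 5 18 2]
Step 6: sold=2 (running total=19) -> [8 5 21 2]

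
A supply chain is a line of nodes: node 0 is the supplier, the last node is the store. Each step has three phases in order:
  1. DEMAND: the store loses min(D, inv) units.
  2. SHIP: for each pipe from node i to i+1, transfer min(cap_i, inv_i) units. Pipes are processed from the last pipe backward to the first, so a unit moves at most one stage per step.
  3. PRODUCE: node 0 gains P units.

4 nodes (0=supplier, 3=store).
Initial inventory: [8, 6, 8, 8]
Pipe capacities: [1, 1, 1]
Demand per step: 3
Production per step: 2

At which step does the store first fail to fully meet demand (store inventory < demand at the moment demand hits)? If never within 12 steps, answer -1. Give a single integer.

Step 1: demand=3,sold=3 ship[2->3]=1 ship[1->2]=1 ship[0->1]=1 prod=2 -> [9 6 8 6]
Step 2: demand=3,sold=3 ship[2->3]=1 ship[1->2]=1 ship[0->1]=1 prod=2 -> [10 6 8 4]
Step 3: demand=3,sold=3 ship[2->3]=1 ship[1->2]=1 ship[0->1]=1 prod=2 -> [11 6 8 2]
Step 4: demand=3,sold=2 ship[2->3]=1 ship[1->2]=1 ship[0->1]=1 prod=2 -> [12 6 8 1]
Step 5: demand=3,sold=1 ship[2->3]=1 ship[1->2]=1 ship[0->1]=1 prod=2 -> [13 6 8 1]
Step 6: demand=3,sold=1 ship[2->3]=1 ship[1->2]=1 ship[0->1]=1 prod=2 -> [14 6 8 1]
Step 7: demand=3,sold=1 ship[2->3]=1 ship[1->2]=1 ship[0->1]=1 prod=2 -> [15 6 8 1]
Step 8: demand=3,sold=1 ship[2->3]=1 ship[1->2]=1 ship[0->1]=1 prod=2 -> [16 6 8 1]
Step 9: demand=3,sold=1 ship[2->3]=1 ship[1->2]=1 ship[0->1]=1 prod=2 -> [17 6 8 1]
Step 10: demand=3,sold=1 ship[2->3]=1 ship[1->2]=1 ship[0->1]=1 prod=2 -> [18 6 8 1]
Step 11: demand=3,sold=1 ship[2->3]=1 ship[1->2]=1 ship[0->1]=1 prod=2 -> [19 6 8 1]
Step 12: demand=3,sold=1 ship[2->3]=1 ship[1->2]=1 ship[0->1]=1 prod=2 -> [20 6 8 1]
First stockout at step 4

4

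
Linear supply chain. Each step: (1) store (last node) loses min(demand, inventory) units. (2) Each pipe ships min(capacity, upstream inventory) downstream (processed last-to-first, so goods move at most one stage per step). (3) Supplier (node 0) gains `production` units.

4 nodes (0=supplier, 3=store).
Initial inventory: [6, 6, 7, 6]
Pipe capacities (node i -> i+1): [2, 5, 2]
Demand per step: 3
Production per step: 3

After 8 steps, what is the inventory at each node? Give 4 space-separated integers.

Step 1: demand=3,sold=3 ship[2->3]=2 ship[1->2]=5 ship[0->1]=2 prod=3 -> inv=[7 3 10 5]
Step 2: demand=3,sold=3 ship[2->3]=2 ship[1->2]=3 ship[0->1]=2 prod=3 -> inv=[8 2 11 4]
Step 3: demand=3,sold=3 ship[2->3]=2 ship[1->2]=2 ship[0->1]=2 prod=3 -> inv=[9 2 11 3]
Step 4: demand=3,sold=3 ship[2->3]=2 ship[1->2]=2 ship[0->1]=2 prod=3 -> inv=[10 2 11 2]
Step 5: demand=3,sold=2 ship[2->3]=2 ship[1->2]=2 ship[0->1]=2 prod=3 -> inv=[11 2 11 2]
Step 6: demand=3,sold=2 ship[2->3]=2 ship[1->2]=2 ship[0->1]=2 prod=3 -> inv=[12 2 11 2]
Step 7: demand=3,sold=2 ship[2->3]=2 ship[1->2]=2 ship[0->1]=2 prod=3 -> inv=[13 2 11 2]
Step 8: demand=3,sold=2 ship[2->3]=2 ship[1->2]=2 ship[0->1]=2 prod=3 -> inv=[14 2 11 2]

14 2 11 2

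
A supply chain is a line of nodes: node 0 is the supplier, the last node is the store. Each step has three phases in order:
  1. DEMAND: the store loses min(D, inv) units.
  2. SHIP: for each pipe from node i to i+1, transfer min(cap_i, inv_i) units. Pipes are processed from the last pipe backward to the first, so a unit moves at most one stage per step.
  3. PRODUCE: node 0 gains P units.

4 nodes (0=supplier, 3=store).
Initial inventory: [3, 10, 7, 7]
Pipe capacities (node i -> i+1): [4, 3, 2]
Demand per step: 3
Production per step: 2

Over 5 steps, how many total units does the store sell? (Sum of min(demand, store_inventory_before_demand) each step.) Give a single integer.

Step 1: sold=3 (running total=3) -> [2 10 8 6]
Step 2: sold=3 (running total=6) -> [2 9 9 5]
Step 3: sold=3 (running total=9) -> [2 8 10 4]
Step 4: sold=3 (running total=12) -> [2 7 11 3]
Step 5: sold=3 (running total=15) -> [2 6 12 2]

Answer: 15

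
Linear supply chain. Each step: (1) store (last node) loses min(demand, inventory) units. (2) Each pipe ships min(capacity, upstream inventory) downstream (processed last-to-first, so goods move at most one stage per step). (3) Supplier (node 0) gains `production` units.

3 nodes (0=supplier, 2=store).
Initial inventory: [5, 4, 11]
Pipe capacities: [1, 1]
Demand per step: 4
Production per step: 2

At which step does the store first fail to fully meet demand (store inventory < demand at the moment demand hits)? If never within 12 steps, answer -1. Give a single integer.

Step 1: demand=4,sold=4 ship[1->2]=1 ship[0->1]=1 prod=2 -> [6 4 8]
Step 2: demand=4,sold=4 ship[1->2]=1 ship[0->1]=1 prod=2 -> [7 4 5]
Step 3: demand=4,sold=4 ship[1->2]=1 ship[0->1]=1 prod=2 -> [8 4 2]
Step 4: demand=4,sold=2 ship[1->2]=1 ship[0->1]=1 prod=2 -> [9 4 1]
Step 5: demand=4,sold=1 ship[1->2]=1 ship[0->1]=1 prod=2 -> [10 4 1]
Step 6: demand=4,sold=1 ship[1->2]=1 ship[0->1]=1 prod=2 -> [11 4 1]
Step 7: demand=4,sold=1 ship[1->2]=1 ship[0->1]=1 prod=2 -> [12 4 1]
Step 8: demand=4,sold=1 ship[1->2]=1 ship[0->1]=1 prod=2 -> [13 4 1]
Step 9: demand=4,sold=1 ship[1->2]=1 ship[0->1]=1 prod=2 -> [14 4 1]
Step 10: demand=4,sold=1 ship[1->2]=1 ship[0->1]=1 prod=2 -> [15 4 1]
Step 11: demand=4,sold=1 ship[1->2]=1 ship[0->1]=1 prod=2 -> [16 4 1]
Step 12: demand=4,sold=1 ship[1->2]=1 ship[0->1]=1 prod=2 -> [17 4 1]
First stockout at step 4

4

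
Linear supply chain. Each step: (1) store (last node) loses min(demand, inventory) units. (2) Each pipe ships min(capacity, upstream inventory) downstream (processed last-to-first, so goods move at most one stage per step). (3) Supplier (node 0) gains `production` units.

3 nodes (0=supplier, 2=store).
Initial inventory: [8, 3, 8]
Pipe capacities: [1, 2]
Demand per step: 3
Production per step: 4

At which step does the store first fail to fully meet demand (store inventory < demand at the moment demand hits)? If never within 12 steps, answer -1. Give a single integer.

Step 1: demand=3,sold=3 ship[1->2]=2 ship[0->1]=1 prod=4 -> [11 2 7]
Step 2: demand=3,sold=3 ship[1->2]=2 ship[0->1]=1 prod=4 -> [14 1 6]
Step 3: demand=3,sold=3 ship[1->2]=1 ship[0->1]=1 prod=4 -> [17 1 4]
Step 4: demand=3,sold=3 ship[1->2]=1 ship[0->1]=1 prod=4 -> [20 1 2]
Step 5: demand=3,sold=2 ship[1->2]=1 ship[0->1]=1 prod=4 -> [23 1 1]
Step 6: demand=3,sold=1 ship[1->2]=1 ship[0->1]=1 prod=4 -> [26 1 1]
Step 7: demand=3,sold=1 ship[1->2]=1 ship[0->1]=1 prod=4 -> [29 1 1]
Step 8: demand=3,sold=1 ship[1->2]=1 ship[0->1]=1 prod=4 -> [32 1 1]
Step 9: demand=3,sold=1 ship[1->2]=1 ship[0->1]=1 prod=4 -> [35 1 1]
Step 10: demand=3,sold=1 ship[1->2]=1 ship[0->1]=1 prod=4 -> [38 1 1]
Step 11: demand=3,sold=1 ship[1->2]=1 ship[0->1]=1 prod=4 -> [41 1 1]
Step 12: demand=3,sold=1 ship[1->2]=1 ship[0->1]=1 prod=4 -> [44 1 1]
First stockout at step 5

5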